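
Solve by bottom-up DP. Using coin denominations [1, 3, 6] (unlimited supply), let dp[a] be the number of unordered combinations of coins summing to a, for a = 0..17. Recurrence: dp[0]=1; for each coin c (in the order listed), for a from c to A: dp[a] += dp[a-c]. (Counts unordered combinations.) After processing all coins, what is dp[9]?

6

after  coin     0     1     2     3     4     5     6     7     8     9    10    11    12    13    14    15    16    17
          1     1     1     1     1     1     1     1     1     1     1     1     1     1     1     1     1     1     1
          3     1     1     1     2     2     2     3     3     3     4     4     4     5     5     5     6     6     6
          6     1     1     1     2     2     2     4     4     4     6     6     6     9     9     9    12    12    12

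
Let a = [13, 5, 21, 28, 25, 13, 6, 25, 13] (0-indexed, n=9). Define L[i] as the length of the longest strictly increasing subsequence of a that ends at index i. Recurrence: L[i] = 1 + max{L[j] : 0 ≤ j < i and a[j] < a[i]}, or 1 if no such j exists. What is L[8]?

3

   i    0    1    2    3    4    5    6    7    8
a[i]   13    5   21   28   25   13    6   25   13
L[i]    1    1    2    3    3    2    2    3    3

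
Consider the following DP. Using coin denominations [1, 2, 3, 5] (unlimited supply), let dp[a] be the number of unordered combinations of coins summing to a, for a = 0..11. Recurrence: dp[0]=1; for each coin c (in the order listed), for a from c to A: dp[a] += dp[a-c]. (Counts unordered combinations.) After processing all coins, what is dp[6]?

8

after  coin     0     1     2     3     4     5     6     7     8     9    10    11
          1     1     1     1     1     1     1     1     1     1     1     1     1
          2     1     1     2     2     3     3     4     4     5     5     6     6
          3     1     1     2     3     4     5     7     8    10    12    14    16
          5     1     1     2     3     4     6     8    10    13    16    20    24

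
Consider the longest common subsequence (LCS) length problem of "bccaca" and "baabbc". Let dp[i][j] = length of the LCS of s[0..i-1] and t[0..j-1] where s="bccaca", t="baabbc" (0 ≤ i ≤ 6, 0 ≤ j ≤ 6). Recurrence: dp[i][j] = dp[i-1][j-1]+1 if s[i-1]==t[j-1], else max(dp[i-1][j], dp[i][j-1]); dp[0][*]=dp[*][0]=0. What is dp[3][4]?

   ''  b  a  a  b  b  c
''  0  0  0  0  0  0  0
 b  0  1  1  1  1  1  1
 c  0  1  1  1  1  1  2
 c  0  1  1  1  1  1  2
 a  0  1  2  2  2  2  2
 c  0  1  2  2  2  2  3
 a  0  1  2  3  3  3  3

1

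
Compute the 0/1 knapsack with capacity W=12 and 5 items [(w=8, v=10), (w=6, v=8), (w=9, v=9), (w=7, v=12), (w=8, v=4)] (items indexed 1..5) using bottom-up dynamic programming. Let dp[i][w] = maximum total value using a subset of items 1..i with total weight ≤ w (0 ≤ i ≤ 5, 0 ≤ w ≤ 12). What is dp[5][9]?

i\w   0   1   2   3   4   5   6   7   8   9  10  11  12
  0   0   0   0   0   0   0   0   0   0   0   0   0   0
  1   0   0   0   0   0   0   0   0  10  10  10  10  10
  2   0   0   0   0   0   0   8   8  10  10  10  10  10
  3   0   0   0   0   0   0   8   8  10  10  10  10  10
  4   0   0   0   0   0   0   8  12  12  12  12  12  12
  5   0   0   0   0   0   0   8  12  12  12  12  12  12

12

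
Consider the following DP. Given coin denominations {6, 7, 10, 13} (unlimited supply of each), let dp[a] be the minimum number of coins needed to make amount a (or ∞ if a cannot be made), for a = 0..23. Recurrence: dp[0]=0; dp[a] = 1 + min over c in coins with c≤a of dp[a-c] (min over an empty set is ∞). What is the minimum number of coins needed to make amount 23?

 a  0  1  2  3  4  5  6  7  8  9 10 11 12 13 14 15 16 17 18 19 20 21 22 23
dp  0  -  -  -  -  -  1  1  -  -  1  -  2  1  2  -  2  2  3  2  2  3  3  2
(- denotes ∞ / unreachable)

2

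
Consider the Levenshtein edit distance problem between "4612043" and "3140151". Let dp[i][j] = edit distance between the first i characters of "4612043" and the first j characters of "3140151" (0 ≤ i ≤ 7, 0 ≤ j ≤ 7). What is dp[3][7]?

5

   ''  3  1  4  0  1  5  1
''  0  1  2  3  4  5  6  7
 4  1  1  2  2  3  4  5  6
 6  2  2  2  3  3  4  5  6
 1  3  3  2  3  4  3  4  5
 2  4  4  3  3  4  4  4  5
 0  5  5  4  4  3  4  5  5
 4  6  6  5  4  4  4  5  6
 3  7  6  6  5  5  5  5  6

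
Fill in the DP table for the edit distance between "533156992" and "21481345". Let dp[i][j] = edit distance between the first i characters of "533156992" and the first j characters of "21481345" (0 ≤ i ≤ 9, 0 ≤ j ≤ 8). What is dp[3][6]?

5

   ''  2  1  4  8  1  3  4  5
''  0  1  2  3  4  5  6  7  8
 5  1  1  2  3  4  5  6  7  7
 3  2  2  2  3  4  5  5  6  7
 3  3  3  3  3  4  5  5  6  7
 1  4  4  3  4  4  4  5  6  7
 5  5  5  4  4  5  5  5  6  6
 6  6  6  5  5  5  6  6  6  7
 9  7  7  6  6  6  6  7  7  7
 9  8  8  7  7  7  7  7  8  8
 2  9  8  8  8  8  8  8  8  9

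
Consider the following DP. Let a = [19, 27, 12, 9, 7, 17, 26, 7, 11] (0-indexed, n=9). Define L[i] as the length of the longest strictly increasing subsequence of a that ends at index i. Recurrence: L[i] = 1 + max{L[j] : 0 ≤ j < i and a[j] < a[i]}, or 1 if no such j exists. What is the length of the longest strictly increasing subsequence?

3

   i    0    1    2    3    4    5    6    7    8
a[i]   19   27   12    9    7   17   26    7   11
L[i]    1    2    1    1    1    2    3    1    2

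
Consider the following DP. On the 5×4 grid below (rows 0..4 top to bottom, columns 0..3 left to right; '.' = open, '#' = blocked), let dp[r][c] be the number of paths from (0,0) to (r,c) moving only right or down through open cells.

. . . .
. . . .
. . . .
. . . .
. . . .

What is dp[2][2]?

6

r\c   0   1   2   3
  0   1   1   1   1
  1   1   2   3   4
  2   1   3   6  10
  3   1   4  10  20
  4   1   5  15  35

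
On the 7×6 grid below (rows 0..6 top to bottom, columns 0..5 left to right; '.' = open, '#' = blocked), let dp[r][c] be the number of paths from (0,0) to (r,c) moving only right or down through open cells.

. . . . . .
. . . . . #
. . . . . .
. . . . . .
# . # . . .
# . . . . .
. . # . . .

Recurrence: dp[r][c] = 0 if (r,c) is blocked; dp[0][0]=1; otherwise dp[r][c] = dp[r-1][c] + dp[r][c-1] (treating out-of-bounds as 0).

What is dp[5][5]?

184

r\c   0   1   2   3   4   5
  0   1   1   1   1   1   1
  1   1   2   3   4   5   0
  2   1   3   6  10  15  15
  3   1   4  10  20  35  50
  4   0   4   0  20  55 105
  5   0   4   4  24  79 184
  6   0   4   0  24 103 287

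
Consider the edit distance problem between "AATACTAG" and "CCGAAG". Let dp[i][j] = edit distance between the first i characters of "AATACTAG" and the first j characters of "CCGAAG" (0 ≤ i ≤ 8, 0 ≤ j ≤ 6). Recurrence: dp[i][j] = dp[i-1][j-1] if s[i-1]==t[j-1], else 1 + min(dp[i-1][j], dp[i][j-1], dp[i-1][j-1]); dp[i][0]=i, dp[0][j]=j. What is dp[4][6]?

5

   ''  C  C  G  A  A  G
''  0  1  2  3  4  5  6
 A  1  1  2  3  3  4  5
 A  2  2  2  3  3  3  4
 T  3  3  3  3  4  4  4
 A  4  4  4  4  3  4  5
 C  5  4  4  5  4  4  5
 T  6  5  5  5  5  5  5
 A  7  6  6  6  5  5  6
 G  8  7  7  6  6  6  5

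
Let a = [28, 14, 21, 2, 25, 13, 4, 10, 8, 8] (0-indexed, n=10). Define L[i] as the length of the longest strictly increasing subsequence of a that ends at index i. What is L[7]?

3

   i    0    1    2    3    4    5    6    7    8    9
a[i]   28   14   21    2   25   13    4   10    8    8
L[i]    1    1    2    1    3    2    2    3    3    3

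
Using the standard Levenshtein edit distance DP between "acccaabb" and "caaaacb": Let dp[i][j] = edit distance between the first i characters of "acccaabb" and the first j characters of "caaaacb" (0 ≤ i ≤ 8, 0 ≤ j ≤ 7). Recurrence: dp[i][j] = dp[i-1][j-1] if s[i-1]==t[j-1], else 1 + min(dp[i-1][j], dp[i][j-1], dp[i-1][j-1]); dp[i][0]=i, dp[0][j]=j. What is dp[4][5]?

4

   ''  c  a  a  a  a  c  b
''  0  1  2  3  4  5  6  7
 a  1  1  1  2  3  4  5  6
 c  2  1  2  2  3  4  4  5
 c  3  2  2  3  3  4  4  5
 c  4  3  3  3  4  4  4  5
 a  5  4  3  3  3  4  5  5
 a  6  5  4  3  3  3  4  5
 b  7  6  5  4  4  4  4  4
 b  8  7  6  5  5  5  5  4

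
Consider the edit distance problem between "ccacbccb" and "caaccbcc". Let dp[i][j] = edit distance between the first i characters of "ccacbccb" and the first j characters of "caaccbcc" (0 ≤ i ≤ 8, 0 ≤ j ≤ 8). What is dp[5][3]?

3

   ''  c  a  a  c  c  b  c  c
''  0  1  2  3  4  5  6  7  8
 c  1  0  1  2  3  4  5  6  7
 c  2  1  1  2  2  3  4  5  6
 a  3  2  1  1  2  3  4  5  6
 c  4  3  2  2  1  2  3  4  5
 b  5  4  3  3  2  2  2  3  4
 c  6  5  4  4  3  2  3  2  3
 c  7  6  5  5  4  3  3  3  2
 b  8  7  6  6  5  4  3  4  3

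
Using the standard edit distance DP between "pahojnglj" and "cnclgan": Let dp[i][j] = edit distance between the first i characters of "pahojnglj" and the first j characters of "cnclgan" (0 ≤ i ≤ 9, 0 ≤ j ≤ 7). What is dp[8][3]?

7

   ''  c  n  c  l  g  a  n
''  0  1  2  3  4  5  6  7
 p  1  1  2  3  4  5  6  7
 a  2  2  2  3  4  5  5  6
 h  3  3  3  3  4  5  6  6
 o  4  4  4  4  4  5  6  7
 j  5  5  5  5  5  5  6  7
 n  6  6  5  6  6  6  6  6
 g  7  7  6  6  7  6  7  7
 l  8  8  7  7  6  7  7  8
 j  9  9  8  8  7  7  8  8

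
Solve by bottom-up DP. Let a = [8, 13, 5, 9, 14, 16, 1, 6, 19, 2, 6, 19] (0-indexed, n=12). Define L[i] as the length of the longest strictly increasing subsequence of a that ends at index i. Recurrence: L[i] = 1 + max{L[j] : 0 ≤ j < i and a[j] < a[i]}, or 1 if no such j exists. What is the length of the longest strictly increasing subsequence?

   i    0    1    2    3    4    5    6    7    8    9   10   11
a[i]    8   13    5    9   14   16    1    6   19    2    6   19
L[i]    1    2    1    2    3    4    1    2    5    2    3    5

5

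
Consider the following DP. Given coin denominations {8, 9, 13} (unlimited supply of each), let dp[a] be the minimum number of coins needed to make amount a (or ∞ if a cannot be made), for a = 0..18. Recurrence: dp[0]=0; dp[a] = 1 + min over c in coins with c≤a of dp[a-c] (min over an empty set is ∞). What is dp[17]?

 a  0  1  2  3  4  5  6  7  8  9 10 11 12 13 14 15 16 17 18
dp  0  -  -  -  -  -  -  -  1  1  -  -  -  1  -  -  2  2  2
(- denotes ∞ / unreachable)

2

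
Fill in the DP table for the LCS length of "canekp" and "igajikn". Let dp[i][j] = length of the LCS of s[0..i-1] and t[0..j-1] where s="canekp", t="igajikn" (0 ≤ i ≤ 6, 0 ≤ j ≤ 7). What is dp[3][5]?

   ''  i  g  a  j  i  k  n
''  0  0  0  0  0  0  0  0
 c  0  0  0  0  0  0  0  0
 a  0  0  0  1  1  1  1  1
 n  0  0  0  1  1  1  1  2
 e  0  0  0  1  1  1  1  2
 k  0  0  0  1  1  1  2  2
 p  0  0  0  1  1  1  2  2

1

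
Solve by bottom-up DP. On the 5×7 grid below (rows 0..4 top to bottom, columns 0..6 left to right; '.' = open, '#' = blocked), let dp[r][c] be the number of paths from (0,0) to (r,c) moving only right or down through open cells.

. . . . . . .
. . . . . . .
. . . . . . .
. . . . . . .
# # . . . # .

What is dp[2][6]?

28

r\c   0   1   2   3   4   5   6
  0   1   1   1   1   1   1   1
  1   1   2   3   4   5   6   7
  2   1   3   6  10  15  21  28
  3   1   4  10  20  35  56  84
  4   0   0  10  30  65   0  84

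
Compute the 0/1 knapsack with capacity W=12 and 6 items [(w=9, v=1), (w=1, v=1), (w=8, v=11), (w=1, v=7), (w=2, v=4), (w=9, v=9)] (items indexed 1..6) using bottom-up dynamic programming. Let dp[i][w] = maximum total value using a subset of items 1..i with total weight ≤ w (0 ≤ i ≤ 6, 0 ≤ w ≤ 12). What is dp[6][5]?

12

i\w   0   1   2   3   4   5   6   7   8   9  10  11  12
  0   0   0   0   0   0   0   0   0   0   0   0   0   0
  1   0   0   0   0   0   0   0   0   0   1   1   1   1
  2   0   1   1   1   1   1   1   1   1   1   2   2   2
  3   0   1   1   1   1   1   1   1  11  12  12  12  12
  4   0   7   8   8   8   8   8   8  11  18  19  19  19
  5   0   7   8  11  12  12  12  12  12  18  19  22  23
  6   0   7   8  11  12  12  12  12  12  18  19  22  23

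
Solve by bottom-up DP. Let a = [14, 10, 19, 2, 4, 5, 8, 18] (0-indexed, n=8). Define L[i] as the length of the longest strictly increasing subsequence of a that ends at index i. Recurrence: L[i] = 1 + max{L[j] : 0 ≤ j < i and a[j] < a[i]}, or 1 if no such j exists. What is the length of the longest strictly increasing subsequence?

5

   i    0    1    2    3    4    5    6    7
a[i]   14   10   19    2    4    5    8   18
L[i]    1    1    2    1    2    3    4    5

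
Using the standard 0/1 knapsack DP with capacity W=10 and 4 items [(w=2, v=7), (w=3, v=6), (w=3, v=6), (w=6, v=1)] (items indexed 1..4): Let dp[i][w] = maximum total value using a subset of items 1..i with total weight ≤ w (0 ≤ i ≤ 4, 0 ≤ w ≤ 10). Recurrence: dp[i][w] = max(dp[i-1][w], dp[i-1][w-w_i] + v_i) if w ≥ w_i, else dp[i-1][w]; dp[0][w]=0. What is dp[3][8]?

19

i\w   0   1   2   3   4   5   6   7   8   9  10
  0   0   0   0   0   0   0   0   0   0   0   0
  1   0   0   7   7   7   7   7   7   7   7   7
  2   0   0   7   7   7  13  13  13  13  13  13
  3   0   0   7   7   7  13  13  13  19  19  19
  4   0   0   7   7   7  13  13  13  19  19  19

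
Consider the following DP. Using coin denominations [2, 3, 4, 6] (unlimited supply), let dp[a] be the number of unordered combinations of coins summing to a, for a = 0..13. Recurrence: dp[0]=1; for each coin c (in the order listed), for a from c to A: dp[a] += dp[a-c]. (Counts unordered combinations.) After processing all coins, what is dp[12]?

11

after  coin     0     1     2     3     4     5     6     7     8     9    10    11    12    13
          2     1     0     1     0     1     0     1     0     1     0     1     0     1     0
          3     1     0     1     1     1     1     2     1     2     2     2     2     3     2
          4     1     0     1     1     2     1     3     2     4     3     5     4     7     5
          6     1     0     1     1     2     1     4     2     5     4     7     5    11     7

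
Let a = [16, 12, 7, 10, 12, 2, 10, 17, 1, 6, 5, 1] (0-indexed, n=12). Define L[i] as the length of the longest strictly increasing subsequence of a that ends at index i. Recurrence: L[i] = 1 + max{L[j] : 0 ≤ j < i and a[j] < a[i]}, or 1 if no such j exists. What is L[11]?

   i    0    1    2    3    4    5    6    7    8    9   10   11
a[i]   16   12    7   10   12    2   10   17    1    6    5    1
L[i]    1    1    1    2    3    1    2    4    1    2    2    1

1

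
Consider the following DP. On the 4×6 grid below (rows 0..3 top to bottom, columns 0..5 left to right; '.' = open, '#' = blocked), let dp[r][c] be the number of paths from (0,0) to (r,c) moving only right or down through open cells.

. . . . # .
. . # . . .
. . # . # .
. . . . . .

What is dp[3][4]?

r\c   0   1   2   3   4   5
  0   1   1   1   1   0   0
  1   1   2   0   1   1   1
  2   1   3   0   1   0   1
  3   1   4   4   5   5   6

5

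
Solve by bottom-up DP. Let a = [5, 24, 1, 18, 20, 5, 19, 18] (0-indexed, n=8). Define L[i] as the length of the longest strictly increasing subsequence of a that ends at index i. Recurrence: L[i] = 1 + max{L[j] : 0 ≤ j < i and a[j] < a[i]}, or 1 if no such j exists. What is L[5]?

   i    0    1    2    3    4    5    6    7
a[i]    5   24    1   18   20    5   19   18
L[i]    1    2    1    2    3    2    3    3

2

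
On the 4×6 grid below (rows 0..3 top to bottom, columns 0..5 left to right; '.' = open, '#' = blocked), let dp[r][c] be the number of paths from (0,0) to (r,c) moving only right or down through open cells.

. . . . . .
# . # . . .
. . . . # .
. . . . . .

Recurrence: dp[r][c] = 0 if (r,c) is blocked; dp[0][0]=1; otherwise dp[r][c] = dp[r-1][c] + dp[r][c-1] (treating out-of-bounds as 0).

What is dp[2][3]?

r\c   0   1   2   3   4   5
  0   1   1   1   1   1   1
  1   0   1   0   1   2   3
  2   0   1   1   2   0   3
  3   0   1   2   4   4   7

2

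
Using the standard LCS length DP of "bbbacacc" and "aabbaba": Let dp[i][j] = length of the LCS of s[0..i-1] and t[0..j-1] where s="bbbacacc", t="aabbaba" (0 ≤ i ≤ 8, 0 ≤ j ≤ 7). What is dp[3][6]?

   ''  a  a  b  b  a  b  a
''  0  0  0  0  0  0  0  0
 b  0  0  0  1  1  1  1  1
 b  0  0  0  1  2  2  2  2
 b  0  0  0  1  2  2  3  3
 a  0  1  1  1  2  3  3  4
 c  0  1  1  1  2  3  3  4
 a  0  1  2  2  2  3  3  4
 c  0  1  2  2  2  3  3  4
 c  0  1  2  2  2  3  3  4

3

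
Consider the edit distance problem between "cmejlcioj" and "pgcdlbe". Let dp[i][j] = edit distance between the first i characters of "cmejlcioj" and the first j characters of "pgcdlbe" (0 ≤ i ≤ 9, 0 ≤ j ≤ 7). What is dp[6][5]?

   ''  p  g  c  d  l  b  e
''  0  1  2  3  4  5  6  7
 c  1  1  2  2  3  4  5  6
 m  2  2  2  3  3  4  5  6
 e  3  3  3  3  4  4  5  5
 j  4  4  4  4  4  5  5  6
 l  5  5  5  5  5  4  5  6
 c  6  6  6  5  6  5  5  6
 i  7  7  7  6  6  6  6  6
 o  8  8  8  7  7  7  7  7
 j  9  9  9  8  8  8  8  8

5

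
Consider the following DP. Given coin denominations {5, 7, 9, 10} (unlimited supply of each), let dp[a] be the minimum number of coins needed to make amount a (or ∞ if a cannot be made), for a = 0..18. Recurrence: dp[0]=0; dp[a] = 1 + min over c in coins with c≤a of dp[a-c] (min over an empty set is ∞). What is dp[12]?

 a  0  1  2  3  4  5  6  7  8  9 10 11 12 13 14 15 16 17 18
dp  0  -  -  -  -  1  -  1  -  1  1  -  2  -  2  2  2  2  2
(- denotes ∞ / unreachable)

2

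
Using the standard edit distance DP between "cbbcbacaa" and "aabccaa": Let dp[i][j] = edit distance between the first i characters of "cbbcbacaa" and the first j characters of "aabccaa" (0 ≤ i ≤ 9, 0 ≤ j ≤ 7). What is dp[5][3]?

4

   ''  a  a  b  c  c  a  a
''  0  1  2  3  4  5  6  7
 c  1  1  2  3  3  4  5  6
 b  2  2  2  2  3  4  5  6
 b  3  3  3  2  3  4  5  6
 c  4  4  4  3  2  3  4  5
 b  5  5  5  4  3  3  4  5
 a  6  5  5  5  4  4  3  4
 c  7  6  6  6  5  4  4  4
 a  8  7  6  7  6  5  4  4
 a  9  8  7  7  7  6  5  4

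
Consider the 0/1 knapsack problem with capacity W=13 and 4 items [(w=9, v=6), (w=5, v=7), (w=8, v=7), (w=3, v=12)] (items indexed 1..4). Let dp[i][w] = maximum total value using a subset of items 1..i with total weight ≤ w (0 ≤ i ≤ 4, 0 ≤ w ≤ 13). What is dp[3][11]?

7

i\w   0   1   2   3   4   5   6   7   8   9  10  11  12  13
  0   0   0   0   0   0   0   0   0   0   0   0   0   0   0
  1   0   0   0   0   0   0   0   0   0   6   6   6   6   6
  2   0   0   0   0   0   7   7   7   7   7   7   7   7   7
  3   0   0   0   0   0   7   7   7   7   7   7   7   7  14
  4   0   0   0  12  12  12  12  12  19  19  19  19  19  19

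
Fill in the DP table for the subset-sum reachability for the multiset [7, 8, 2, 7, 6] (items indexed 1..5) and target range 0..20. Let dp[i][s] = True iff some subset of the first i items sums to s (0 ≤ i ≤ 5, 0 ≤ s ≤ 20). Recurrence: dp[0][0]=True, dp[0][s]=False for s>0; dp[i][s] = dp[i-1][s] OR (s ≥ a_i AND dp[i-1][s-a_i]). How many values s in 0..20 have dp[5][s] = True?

13

i\s   0   1   2   3   4   5   6   7   8   9  10  11  12  13  14  15  16  17  18  19  20
  0   T   F   F   F   F   F   F   F   F   F   F   F   F   F   F   F   F   F   F   F   F
  1   T   F   F   F   F   F   F   T   F   F   F   F   F   F   F   F   F   F   F   F   F
  2   T   F   F   F   F   F   F   T   T   F   F   F   F   F   F   T   F   F   F   F   F
  3   T   F   T   F   F   F   F   T   T   T   T   F   F   F   F   T   F   T   F   F   F
  4   T   F   T   F   F   F   F   T   T   T   T   F   F   F   T   T   T   T   F   F   F
  5   T   F   T   F   F   F   T   T   T   T   T   F   F   T   T   T   T   T   F   F   T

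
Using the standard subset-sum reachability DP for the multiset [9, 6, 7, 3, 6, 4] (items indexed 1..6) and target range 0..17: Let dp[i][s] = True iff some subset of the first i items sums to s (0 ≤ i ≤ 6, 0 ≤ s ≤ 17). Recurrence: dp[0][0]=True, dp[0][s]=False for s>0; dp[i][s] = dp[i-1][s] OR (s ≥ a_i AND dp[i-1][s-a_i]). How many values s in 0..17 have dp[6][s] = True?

14

i\s   0   1   2   3   4   5   6   7   8   9  10  11  12  13  14  15  16  17
  0   T   F   F   F   F   F   F   F   F   F   F   F   F   F   F   F   F   F
  1   T   F   F   F   F   F   F   F   F   T   F   F   F   F   F   F   F   F
  2   T   F   F   F   F   F   T   F   F   T   F   F   F   F   F   T   F   F
  3   T   F   F   F   F   F   T   T   F   T   F   F   F   T   F   T   T   F
  4   T   F   F   T   F   F   T   T   F   T   T   F   T   T   F   T   T   F
  5   T   F   F   T   F   F   T   T   F   T   T   F   T   T   F   T   T   F
  6   T   F   F   T   T   F   T   T   F   T   T   T   T   T   T   T   T   T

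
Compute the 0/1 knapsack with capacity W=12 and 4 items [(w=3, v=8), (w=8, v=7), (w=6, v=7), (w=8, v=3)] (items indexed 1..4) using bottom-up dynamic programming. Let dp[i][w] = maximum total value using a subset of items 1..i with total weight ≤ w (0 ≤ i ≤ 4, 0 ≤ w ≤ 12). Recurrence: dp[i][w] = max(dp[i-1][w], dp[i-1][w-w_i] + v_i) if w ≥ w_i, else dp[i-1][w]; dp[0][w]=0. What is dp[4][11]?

15

i\w   0   1   2   3   4   5   6   7   8   9  10  11  12
  0   0   0   0   0   0   0   0   0   0   0   0   0   0
  1   0   0   0   8   8   8   8   8   8   8   8   8   8
  2   0   0   0   8   8   8   8   8   8   8   8  15  15
  3   0   0   0   8   8   8   8   8   8  15  15  15  15
  4   0   0   0   8   8   8   8   8   8  15  15  15  15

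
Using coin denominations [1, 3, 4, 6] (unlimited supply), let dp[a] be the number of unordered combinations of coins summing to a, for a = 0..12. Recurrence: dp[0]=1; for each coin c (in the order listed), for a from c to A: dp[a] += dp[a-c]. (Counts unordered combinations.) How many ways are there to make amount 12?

after  coin     0     1     2     3     4     5     6     7     8     9    10    11    12
          1     1     1     1     1     1     1     1     1     1     1     1     1     1
          3     1     1     1     2     2     2     3     3     3     4     4     4     5
          4     1     1     1     2     3     3     4     5     6     7     8     9    11
          6     1     1     1     2     3     3     5     6     7     9    11    12    16

16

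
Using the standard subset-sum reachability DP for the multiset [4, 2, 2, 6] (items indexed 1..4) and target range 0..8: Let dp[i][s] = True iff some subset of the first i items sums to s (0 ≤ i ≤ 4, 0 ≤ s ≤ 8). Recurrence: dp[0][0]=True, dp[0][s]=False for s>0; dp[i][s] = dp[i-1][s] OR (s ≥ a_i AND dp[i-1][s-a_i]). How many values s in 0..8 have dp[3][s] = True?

i\s   0   1   2   3   4   5   6   7   8
  0   T   F   F   F   F   F   F   F   F
  1   T   F   F   F   T   F   F   F   F
  2   T   F   T   F   T   F   T   F   F
  3   T   F   T   F   T   F   T   F   T
  4   T   F   T   F   T   F   T   F   T

5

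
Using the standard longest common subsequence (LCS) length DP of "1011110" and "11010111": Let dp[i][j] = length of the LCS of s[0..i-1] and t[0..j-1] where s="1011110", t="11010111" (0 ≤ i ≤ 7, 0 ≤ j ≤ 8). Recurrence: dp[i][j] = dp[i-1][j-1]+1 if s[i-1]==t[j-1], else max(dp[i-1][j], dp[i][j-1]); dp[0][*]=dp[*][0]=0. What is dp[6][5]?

3

   ''  1  1  0  1  0  1  1  1
''  0  0  0  0  0  0  0  0  0
 1  0  1  1  1  1  1  1  1  1
 0  0  1  1  2  2  2  2  2  2
 1  0  1  2  2  3  3  3  3  3
 1  0  1  2  2  3  3  4  4  4
 1  0  1  2  2  3  3  4  5  5
 1  0  1  2  2  3  3  4  5  6
 0  0  1  2  3  3  4  4  5  6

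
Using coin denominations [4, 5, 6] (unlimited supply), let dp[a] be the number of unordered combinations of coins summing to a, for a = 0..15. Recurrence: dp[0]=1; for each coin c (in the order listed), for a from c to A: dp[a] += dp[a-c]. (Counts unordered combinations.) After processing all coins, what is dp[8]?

1

after  coin     0     1     2     3     4     5     6     7     8     9    10    11    12    13    14    15
          4     1     0     0     0     1     0     0     0     1     0     0     0     1     0     0     0
          5     1     0     0     0     1     1     0     0     1     1     1     0     1     1     1     1
          6     1     0     0     0     1     1     1     0     1     1     2     1     2     1     2     2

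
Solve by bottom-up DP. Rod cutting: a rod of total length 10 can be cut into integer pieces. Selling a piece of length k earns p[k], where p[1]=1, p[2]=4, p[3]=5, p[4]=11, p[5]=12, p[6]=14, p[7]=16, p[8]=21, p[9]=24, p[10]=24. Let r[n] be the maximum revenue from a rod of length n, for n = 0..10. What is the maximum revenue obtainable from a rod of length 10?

   n    0    1    2    3    4    5    6    7    8    9   10
r[n]    0    1    4    5   11   12   15   16   22   24   26

26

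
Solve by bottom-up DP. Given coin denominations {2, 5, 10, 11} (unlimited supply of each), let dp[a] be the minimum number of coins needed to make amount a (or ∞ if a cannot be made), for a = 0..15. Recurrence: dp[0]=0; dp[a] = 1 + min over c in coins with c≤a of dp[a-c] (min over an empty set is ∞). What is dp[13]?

 a  0  1  2  3  4  5  6  7  8  9 10 11 12 13 14 15
dp  0  -  1  -  2  1  3  2  4  3  1  1  2  2  3  2
(- denotes ∞ / unreachable)

2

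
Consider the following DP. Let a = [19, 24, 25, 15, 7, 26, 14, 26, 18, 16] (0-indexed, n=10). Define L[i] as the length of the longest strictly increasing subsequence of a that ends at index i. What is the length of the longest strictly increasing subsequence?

4

   i    0    1    2    3    4    5    6    7    8    9
a[i]   19   24   25   15    7   26   14   26   18   16
L[i]    1    2    3    1    1    4    2    4    3    3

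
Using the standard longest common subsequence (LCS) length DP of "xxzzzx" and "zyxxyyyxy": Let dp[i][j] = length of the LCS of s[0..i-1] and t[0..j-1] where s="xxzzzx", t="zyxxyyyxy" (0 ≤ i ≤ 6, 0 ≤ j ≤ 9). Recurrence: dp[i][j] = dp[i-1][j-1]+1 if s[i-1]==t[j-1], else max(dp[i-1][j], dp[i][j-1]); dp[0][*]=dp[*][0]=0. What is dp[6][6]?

2

   ''  z  y  x  x  y  y  y  x  y
''  0  0  0  0  0  0  0  0  0  0
 x  0  0  0  1  1  1  1  1  1  1
 x  0  0  0  1  2  2  2  2  2  2
 z  0  1  1  1  2  2  2  2  2  2
 z  0  1  1  1  2  2  2  2  2  2
 z  0  1  1  1  2  2  2  2  2  2
 x  0  1  1  2  2  2  2  2  3  3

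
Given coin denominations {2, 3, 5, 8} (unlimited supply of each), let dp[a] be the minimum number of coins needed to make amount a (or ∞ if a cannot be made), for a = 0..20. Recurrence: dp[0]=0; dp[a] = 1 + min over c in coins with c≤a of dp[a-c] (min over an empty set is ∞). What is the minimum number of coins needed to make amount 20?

4

 a  0  1  2  3  4  5  6  7  8  9 10 11 12 13 14 15 16 17 18 19 20
dp  0  -  1  1  2  1  2  2  1  3  2  2  3  2  3  3  2  4  3  3  4
(- denotes ∞ / unreachable)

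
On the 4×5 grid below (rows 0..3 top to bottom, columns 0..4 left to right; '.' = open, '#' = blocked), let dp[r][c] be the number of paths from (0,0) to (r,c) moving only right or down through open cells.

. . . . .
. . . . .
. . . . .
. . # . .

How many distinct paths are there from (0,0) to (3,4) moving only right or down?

r\c   0   1   2   3   4
  0   1   1   1   1   1
  1   1   2   3   4   5
  2   1   3   6  10  15
  3   1   4   0  10  25

25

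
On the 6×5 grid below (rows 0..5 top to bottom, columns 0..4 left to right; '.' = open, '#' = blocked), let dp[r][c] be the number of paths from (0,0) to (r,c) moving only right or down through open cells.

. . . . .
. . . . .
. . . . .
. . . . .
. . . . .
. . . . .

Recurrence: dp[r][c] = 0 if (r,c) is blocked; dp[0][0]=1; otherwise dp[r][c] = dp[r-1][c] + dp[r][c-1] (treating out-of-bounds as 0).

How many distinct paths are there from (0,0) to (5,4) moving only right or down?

126

r\c   0   1   2   3   4
  0   1   1   1   1   1
  1   1   2   3   4   5
  2   1   3   6  10  15
  3   1   4  10  20  35
  4   1   5  15  35  70
  5   1   6  21  56 126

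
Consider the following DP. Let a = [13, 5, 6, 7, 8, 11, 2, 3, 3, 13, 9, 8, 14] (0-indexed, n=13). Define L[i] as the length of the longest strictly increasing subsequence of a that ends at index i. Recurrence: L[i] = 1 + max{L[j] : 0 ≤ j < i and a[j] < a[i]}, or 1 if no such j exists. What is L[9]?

6

   i    0    1    2    3    4    5    6    7    8    9   10   11   12
a[i]   13    5    6    7    8   11    2    3    3   13    9    8   14
L[i]    1    1    2    3    4    5    1    2    2    6    5    4    7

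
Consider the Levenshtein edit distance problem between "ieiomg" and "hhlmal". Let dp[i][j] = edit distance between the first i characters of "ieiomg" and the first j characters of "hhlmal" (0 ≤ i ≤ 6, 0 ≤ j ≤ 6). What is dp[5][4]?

   ''  h  h  l  m  a  l
''  0  1  2  3  4  5  6
 i  1  1  2  3  4  5  6
 e  2  2  2  3  4  5  6
 i  3  3  3  3  4  5  6
 o  4  4  4  4  4  5  6
 m  5  5  5  5  4  5  6
 g  6  6  6  6  5  5  6

4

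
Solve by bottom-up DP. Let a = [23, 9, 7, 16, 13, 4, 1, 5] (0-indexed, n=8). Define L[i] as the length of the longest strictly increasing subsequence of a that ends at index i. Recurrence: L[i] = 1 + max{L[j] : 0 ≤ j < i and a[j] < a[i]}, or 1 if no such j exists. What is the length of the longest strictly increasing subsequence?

   i    0    1    2    3    4    5    6    7
a[i]   23    9    7   16   13    4    1    5
L[i]    1    1    1    2    2    1    1    2

2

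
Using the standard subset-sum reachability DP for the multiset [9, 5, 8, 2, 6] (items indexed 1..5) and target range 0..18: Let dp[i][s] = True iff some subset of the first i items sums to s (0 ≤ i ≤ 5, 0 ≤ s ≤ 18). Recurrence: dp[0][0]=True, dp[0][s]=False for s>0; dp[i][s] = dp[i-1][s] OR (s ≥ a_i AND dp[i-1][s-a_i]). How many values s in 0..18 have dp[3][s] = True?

i\s   0   1   2   3   4   5   6   7   8   9  10  11  12  13  14  15  16  17  18
  0   T   F   F   F   F   F   F   F   F   F   F   F   F   F   F   F   F   F   F
  1   T   F   F   F   F   F   F   F   F   T   F   F   F   F   F   F   F   F   F
  2   T   F   F   F   F   T   F   F   F   T   F   F   F   F   T   F   F   F   F
  3   T   F   F   F   F   T   F   F   T   T   F   F   F   T   T   F   F   T   F
  4   T   F   T   F   F   T   F   T   T   T   T   T   F   T   T   T   T   T   F
  5   T   F   T   F   F   T   T   T   T   T   T   T   F   T   T   T   T   T   F

7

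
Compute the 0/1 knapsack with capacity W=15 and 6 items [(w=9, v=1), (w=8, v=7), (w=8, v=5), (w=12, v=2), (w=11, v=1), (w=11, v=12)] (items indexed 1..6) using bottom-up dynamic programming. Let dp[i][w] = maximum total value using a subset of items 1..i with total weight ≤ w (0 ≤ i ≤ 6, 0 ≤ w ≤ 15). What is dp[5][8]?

i\w   0   1   2   3   4   5   6   7   8   9  10  11  12  13  14  15
  0   0   0   0   0   0   0   0   0   0   0   0   0   0   0   0   0
  1   0   0   0   0   0   0   0   0   0   1   1   1   1   1   1   1
  2   0   0   0   0   0   0   0   0   7   7   7   7   7   7   7   7
  3   0   0   0   0   0   0   0   0   7   7   7   7   7   7   7   7
  4   0   0   0   0   0   0   0   0   7   7   7   7   7   7   7   7
  5   0   0   0   0   0   0   0   0   7   7   7   7   7   7   7   7
  6   0   0   0   0   0   0   0   0   7   7   7  12  12  12  12  12

7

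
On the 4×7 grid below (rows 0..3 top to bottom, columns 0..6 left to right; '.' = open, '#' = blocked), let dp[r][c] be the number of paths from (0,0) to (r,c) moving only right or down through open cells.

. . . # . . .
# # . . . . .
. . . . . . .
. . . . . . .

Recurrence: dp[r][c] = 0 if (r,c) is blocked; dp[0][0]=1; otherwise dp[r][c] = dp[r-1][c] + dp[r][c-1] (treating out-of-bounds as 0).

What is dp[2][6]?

r\c   0   1   2   3   4   5   6
  0   1   1   1   0   0   0   0
  1   0   0   1   1   1   1   1
  2   0   0   1   2   3   4   5
  3   0   0   1   3   6  10  15

5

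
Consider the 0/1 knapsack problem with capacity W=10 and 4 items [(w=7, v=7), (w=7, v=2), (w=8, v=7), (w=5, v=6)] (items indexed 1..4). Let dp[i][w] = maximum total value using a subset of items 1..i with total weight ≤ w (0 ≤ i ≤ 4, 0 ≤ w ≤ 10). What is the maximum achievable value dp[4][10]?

7

i\w   0   1   2   3   4   5   6   7   8   9  10
  0   0   0   0   0   0   0   0   0   0   0   0
  1   0   0   0   0   0   0   0   7   7   7   7
  2   0   0   0   0   0   0   0   7   7   7   7
  3   0   0   0   0   0   0   0   7   7   7   7
  4   0   0   0   0   0   6   6   7   7   7   7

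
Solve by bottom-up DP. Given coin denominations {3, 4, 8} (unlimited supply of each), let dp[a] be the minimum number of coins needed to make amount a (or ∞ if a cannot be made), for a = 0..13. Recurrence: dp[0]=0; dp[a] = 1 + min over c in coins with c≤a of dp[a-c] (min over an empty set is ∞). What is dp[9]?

3

 a  0  1  2  3  4  5  6  7  8  9 10 11 12 13
dp  0  -  -  1  1  -  2  2  1  3  3  2  2  4
(- denotes ∞ / unreachable)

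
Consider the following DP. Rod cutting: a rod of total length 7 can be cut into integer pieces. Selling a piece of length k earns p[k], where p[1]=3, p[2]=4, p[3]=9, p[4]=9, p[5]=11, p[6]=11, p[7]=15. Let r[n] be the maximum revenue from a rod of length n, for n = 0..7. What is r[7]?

21

   n    0    1    2    3    4    5    6    7
r[n]    0    3    6    9   12   15   18   21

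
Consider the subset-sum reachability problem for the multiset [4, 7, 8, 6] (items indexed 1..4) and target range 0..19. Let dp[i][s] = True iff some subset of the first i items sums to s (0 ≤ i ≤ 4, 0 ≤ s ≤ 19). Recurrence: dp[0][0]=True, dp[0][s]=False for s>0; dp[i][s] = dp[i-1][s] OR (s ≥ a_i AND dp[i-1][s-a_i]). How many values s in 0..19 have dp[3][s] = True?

i\s   0   1   2   3   4   5   6   7   8   9  10  11  12  13  14  15  16  17  18  19
  0   T   F   F   F   F   F   F   F   F   F   F   F   F   F   F   F   F   F   F   F
  1   T   F   F   F   T   F   F   F   F   F   F   F   F   F   F   F   F   F   F   F
  2   T   F   F   F   T   F   F   T   F   F   F   T   F   F   F   F   F   F   F   F
  3   T   F   F   F   T   F   F   T   T   F   F   T   T   F   F   T   F   F   F   T
  4   T   F   F   F   T   F   T   T   T   F   T   T   T   T   T   T   F   T   T   T

8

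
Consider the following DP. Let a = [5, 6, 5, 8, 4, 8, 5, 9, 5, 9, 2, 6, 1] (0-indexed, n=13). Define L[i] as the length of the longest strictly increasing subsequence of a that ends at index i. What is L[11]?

3

   i    0    1    2    3    4    5    6    7    8    9   10   11   12
a[i]    5    6    5    8    4    8    5    9    5    9    2    6    1
L[i]    1    2    1    3    1    3    2    4    2    4    1    3    1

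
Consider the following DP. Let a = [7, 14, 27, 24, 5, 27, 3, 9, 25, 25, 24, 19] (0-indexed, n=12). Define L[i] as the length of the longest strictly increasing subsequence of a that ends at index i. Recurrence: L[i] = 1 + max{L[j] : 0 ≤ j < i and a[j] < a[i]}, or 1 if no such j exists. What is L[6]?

1

   i    0    1    2    3    4    5    6    7    8    9   10   11
a[i]    7   14   27   24    5   27    3    9   25   25   24   19
L[i]    1    2    3    3    1    4    1    2    4    4    3    3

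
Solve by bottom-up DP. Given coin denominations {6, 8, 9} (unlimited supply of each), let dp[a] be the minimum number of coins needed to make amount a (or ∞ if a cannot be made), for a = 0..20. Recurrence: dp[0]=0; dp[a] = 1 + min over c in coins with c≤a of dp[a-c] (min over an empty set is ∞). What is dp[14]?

 a  0  1  2  3  4  5  6  7  8  9 10 11 12 13 14 15 16 17 18 19 20
dp  0  -  -  -  -  -  1  -  1  1  -  -  2  -  2  2  2  2  2  -  3
(- denotes ∞ / unreachable)

2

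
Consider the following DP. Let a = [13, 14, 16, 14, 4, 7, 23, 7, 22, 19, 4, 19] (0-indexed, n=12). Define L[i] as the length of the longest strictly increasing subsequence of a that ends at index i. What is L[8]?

   i    0    1    2    3    4    5    6    7    8    9   10   11
a[i]   13   14   16   14    4    7   23    7   22   19    4   19
L[i]    1    2    3    2    1    2    4    2    4    4    1    4

4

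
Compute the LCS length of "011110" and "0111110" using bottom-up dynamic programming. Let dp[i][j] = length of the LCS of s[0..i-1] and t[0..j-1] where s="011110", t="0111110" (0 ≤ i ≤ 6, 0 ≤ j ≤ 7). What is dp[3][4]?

3

   ''  0  1  1  1  1  1  0
''  0  0  0  0  0  0  0  0
 0  0  1  1  1  1  1  1  1
 1  0  1  2  2  2  2  2  2
 1  0  1  2  3  3  3  3  3
 1  0  1  2  3  4  4  4  4
 1  0  1  2  3  4  5  5  5
 0  0  1  2  3  4  5  5  6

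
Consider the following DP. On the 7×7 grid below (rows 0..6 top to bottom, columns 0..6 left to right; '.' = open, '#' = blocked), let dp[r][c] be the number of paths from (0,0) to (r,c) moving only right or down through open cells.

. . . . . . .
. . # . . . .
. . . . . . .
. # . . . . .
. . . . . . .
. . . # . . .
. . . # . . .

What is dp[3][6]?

35

r\c   0   1   2   3   4   5   6
  0   1   1   1   1   1   1   1
  1   1   2   0   1   2   3   4
  2   1   3   3   4   6   9  13
  3   1   0   3   7  13  22  35
  4   1   1   4  11  24  46  81
  5   1   2   6   0  24  70 151
  6   1   3   9   0  24  94 245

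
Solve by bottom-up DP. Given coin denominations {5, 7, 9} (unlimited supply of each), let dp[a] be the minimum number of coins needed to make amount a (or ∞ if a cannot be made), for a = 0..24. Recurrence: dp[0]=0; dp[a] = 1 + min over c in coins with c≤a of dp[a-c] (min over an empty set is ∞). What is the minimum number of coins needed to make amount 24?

4

 a  0  1  2  3  4  5  6  7  8  9 10 11 12 13 14 15 16 17 18 19 20 21 22 23 24
dp  0  -  -  -  -  1  -  1  -  1  2  -  2  -  2  3  2  3  2  3  4  3  4  3  4
(- denotes ∞ / unreachable)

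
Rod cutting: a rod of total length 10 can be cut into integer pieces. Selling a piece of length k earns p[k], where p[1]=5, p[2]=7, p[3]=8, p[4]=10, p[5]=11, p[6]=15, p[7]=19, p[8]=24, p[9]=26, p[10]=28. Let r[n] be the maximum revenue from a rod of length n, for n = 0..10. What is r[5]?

   n    0    1    2    3    4    5    6    7    8    9   10
r[n]    0    5   10   15   20   25   30   35   40   45   50

25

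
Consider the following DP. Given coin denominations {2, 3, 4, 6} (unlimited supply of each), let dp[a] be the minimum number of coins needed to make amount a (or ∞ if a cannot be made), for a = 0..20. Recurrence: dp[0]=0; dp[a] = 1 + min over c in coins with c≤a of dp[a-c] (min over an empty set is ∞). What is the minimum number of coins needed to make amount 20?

 a  0  1  2  3  4  5  6  7  8  9 10 11 12 13 14 15 16 17 18 19 20
dp  0  -  1  1  1  2  1  2  2  2  2  3  2  3  3  3  3  4  3  4  4
(- denotes ∞ / unreachable)

4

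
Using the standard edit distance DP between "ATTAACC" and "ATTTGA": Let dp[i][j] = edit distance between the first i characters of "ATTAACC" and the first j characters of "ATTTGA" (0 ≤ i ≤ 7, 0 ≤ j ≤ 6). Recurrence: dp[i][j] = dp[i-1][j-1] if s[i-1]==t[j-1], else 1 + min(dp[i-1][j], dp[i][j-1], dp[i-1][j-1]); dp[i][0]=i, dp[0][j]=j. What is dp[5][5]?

2

   ''  A  T  T  T  G  A
''  0  1  2  3  4  5  6
 A  1  0  1  2  3  4  5
 T  2  1  0  1  2  3  4
 T  3  2  1  0  1  2  3
 A  4  3  2  1  1  2  2
 A  5  4  3  2  2  2  2
 C  6  5  4  3  3  3  3
 C  7  6  5  4  4  4  4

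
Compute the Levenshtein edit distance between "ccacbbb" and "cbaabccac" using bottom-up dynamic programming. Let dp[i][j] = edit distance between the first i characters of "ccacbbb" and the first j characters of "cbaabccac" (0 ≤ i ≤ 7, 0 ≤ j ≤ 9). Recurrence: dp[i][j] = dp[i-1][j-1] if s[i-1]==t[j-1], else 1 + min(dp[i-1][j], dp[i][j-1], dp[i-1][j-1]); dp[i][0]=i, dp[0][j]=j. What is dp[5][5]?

   ''  c  b  a  a  b  c  c  a  c
''  0  1  2  3  4  5  6  7  8  9
 c  1  0  1  2  3  4  5  6  7  8
 c  2  1  1  2  3  4  4  5  6  7
 a  3  2  2  1  2  3  4  5  5  6
 c  4  3  3  2  2  3  3  4  5  5
 b  5  4  3  3  3  2  3  4  5  6
 b  6  5  4  4  4  3  3  4  5  6
 b  7  6  5  5  5  4  4  4  5  6

2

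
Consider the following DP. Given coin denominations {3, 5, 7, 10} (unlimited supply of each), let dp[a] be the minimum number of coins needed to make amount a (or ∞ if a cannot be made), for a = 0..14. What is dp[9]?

 a  0  1  2  3  4  5  6  7  8  9 10 11 12 13 14
dp  0  -  -  1  -  1  2  1  2  3  1  3  2  2  2
(- denotes ∞ / unreachable)

3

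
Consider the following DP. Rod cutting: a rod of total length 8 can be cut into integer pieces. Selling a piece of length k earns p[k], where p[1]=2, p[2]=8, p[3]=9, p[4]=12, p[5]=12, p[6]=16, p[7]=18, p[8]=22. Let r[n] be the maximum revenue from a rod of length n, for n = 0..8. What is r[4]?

   n    0    1    2    3    4    5    6    7    8
r[n]    0    2    8   10   16   18   24   26   32

16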